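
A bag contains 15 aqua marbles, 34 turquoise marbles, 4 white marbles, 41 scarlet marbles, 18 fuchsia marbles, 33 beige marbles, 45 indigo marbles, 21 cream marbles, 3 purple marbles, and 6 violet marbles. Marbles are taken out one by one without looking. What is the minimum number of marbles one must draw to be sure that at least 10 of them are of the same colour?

77

An adversary could hand out at most 9 marbles per colour (white, purple, violet run out sooner): 9 + 9 + 4 + 9 + 9 + 9 + 9 + 9 + 3 + 6 = 76 marbles and still no colour has 10.
By the pigeonhole principle, one more marble lands in a colour already at 9, so 77 draws are enough and 76 are not.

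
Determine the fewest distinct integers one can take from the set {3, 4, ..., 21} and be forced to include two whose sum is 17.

A set avoiding the sum 17 can contain at most one of each pair {x, 17−x}, plus the 7 elements whose complement lies outside the range.
The integers 9, …, 21 (13 of them) are such a set: any two sum to at least 9+10 = 19 > 17.
Any 14th integer completes one of the 6 pairs, so 14 choices force a sum of 17.

14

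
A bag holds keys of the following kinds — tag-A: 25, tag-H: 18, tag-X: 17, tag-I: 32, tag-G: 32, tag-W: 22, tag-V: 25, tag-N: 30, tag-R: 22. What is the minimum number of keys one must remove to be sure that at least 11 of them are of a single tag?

An adversary could hand out at most 10 keys per tag: 10 + 10 + 10 + 10 + 10 + 10 + 10 + 10 + 10 = 90 keys and still no tag has 11.
One more key lands in a tag already at 10, so 91 draws are enough and 90 are not.

91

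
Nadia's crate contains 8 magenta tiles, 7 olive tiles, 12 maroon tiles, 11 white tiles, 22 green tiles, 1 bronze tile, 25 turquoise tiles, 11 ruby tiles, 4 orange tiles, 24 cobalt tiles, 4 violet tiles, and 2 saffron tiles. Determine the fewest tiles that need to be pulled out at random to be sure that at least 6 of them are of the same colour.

52

Pigeonhole: put each drawn tile into a box by colour. The largest draw with every box below 6 takes min(count, 5) from each colour; colours with fewer than 5 contribute all they have.
Σ min(cᵢ, 5) = 5 + 5 + 5 + 5 + 5 + 1 + 5 + 5 + 4 + 5 + 4 + 2 = 51.
Draw number 51 + 1 = 52 must push one box to 6.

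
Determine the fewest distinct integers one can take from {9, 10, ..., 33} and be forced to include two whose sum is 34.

A set avoiding the sum 34 can contain at most one of each pair {x, 34−x}, plus the 9 elements whose complement lies outside the range or equal to its own complement.
The integers 17, …, 33 (17 of them) are such a set: any two sum to at least 17+18 = 35 > 34.
Any 18th integer completes one of the 8 pairs, so 18 choices force a sum of 34.

18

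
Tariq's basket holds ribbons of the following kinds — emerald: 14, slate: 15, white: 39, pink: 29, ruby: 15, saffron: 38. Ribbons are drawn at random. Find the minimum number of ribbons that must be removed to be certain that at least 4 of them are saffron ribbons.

In the worst case for collecting saffron ribbons, every non-saffron ribbon comes out first.
There are 14 + 15 + 39 + 29 + 15 = 112 non-saffron ribbons altogether.
After those, each further ribbon must be saffron, so 112 + 4 = 116 draws guarantee 4 saffron ribbons.

116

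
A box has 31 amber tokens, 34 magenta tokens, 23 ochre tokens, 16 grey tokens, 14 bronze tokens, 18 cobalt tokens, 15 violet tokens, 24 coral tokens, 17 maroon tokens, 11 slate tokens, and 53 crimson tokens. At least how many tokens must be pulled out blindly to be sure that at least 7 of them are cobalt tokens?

245

In the worst case for collecting cobalt tokens, every non-cobalt token comes out first.
There are 31 + 34 + 23 + 16 + 14 + 15 + 24 + 17 + 11 + 53 = 238 non-cobalt tokens altogether.
After those, each further token must be cobalt, so 238 + 7 = 245 draws guarantee 7 cobalt tokens.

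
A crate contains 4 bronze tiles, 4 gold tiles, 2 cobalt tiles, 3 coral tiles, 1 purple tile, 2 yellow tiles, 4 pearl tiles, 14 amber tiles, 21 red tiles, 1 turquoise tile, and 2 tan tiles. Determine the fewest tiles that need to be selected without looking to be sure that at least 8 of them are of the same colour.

By the pigeonhole principle, the 11 colours are the holes; the tiles drawn are the pigeons.
To avoid 8 of any one colour, the worst case takes at most 7 of each colour, or every tile of a colour that has fewer than 7.
That gives 4 + 4 + 2 + 3 + 1 + 2 + 4 + 7 + 7 + 1 + 2 = 37 tiles with no colour reaching 8.
The next tile forces some colour to 8, so 37 + 1 = 38.

38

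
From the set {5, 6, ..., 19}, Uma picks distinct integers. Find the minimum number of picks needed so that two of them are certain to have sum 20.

11

A set avoiding the sum 20 can contain at most one of each pair {x, 20−x}, plus the 5 elements whose complement lies outside the range or equal to its own complement.
The integers 10, …, 19 (10 of them) are such a set: any two sum to at least 10+11 = 21 > 20.
Any 11th integer completes one of the 5 pairs, so 11 choices force a sum of 20.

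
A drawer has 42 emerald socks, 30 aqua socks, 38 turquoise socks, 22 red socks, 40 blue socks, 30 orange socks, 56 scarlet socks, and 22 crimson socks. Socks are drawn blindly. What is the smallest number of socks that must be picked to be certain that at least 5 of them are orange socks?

255

In the worst case for collecting orange socks, every non-orange sock comes out first.
There are 42 + 30 + 38 + 22 + 40 + 56 + 22 = 250 non-orange socks altogether.
After those, each further sock must be orange, so 250 + 5 = 255 draws guarantee 5 orange socks.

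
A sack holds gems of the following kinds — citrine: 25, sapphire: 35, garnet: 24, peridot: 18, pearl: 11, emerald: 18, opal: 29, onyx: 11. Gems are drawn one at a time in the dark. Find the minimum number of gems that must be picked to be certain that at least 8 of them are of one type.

Pigeonhole: put each drawn gem into a box by type. The largest draw with every box below 8 takes min(count, 7) from each type.
Σ min(cᵢ, 7) = 7 + 7 + 7 + 7 + 7 + 7 + 7 + 7 = 56.
Draw number 56 + 1 = 57 must push one box to 8.

57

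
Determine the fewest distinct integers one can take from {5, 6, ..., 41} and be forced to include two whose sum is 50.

22

A set avoiding the sum 50 can contain at most one of each pair {x, 50−x}, plus the 5 elements whose complement lies outside the range or equal to its own complement.
The integers 5, …, 25 (21 of them) are such a set: any two sum to at least 5+6 = 11 and at most 24+25 = 49 < 50.
By the pigeonhole principle, any 22nd integer completes one of the 16 pairs, so 22 choices force a sum of 50.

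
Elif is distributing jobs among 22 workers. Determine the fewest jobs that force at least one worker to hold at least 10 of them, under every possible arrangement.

With 198 jobs one could put exactly 9 in each of the 22 workers, and no worker would reach 10.
Pigeonhole: one more job must land in a worker that already has 9, giving it 10.
So 22 × 9 + 1 = 199 jobs are required.

199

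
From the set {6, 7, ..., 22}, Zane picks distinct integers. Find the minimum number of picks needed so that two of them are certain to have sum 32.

12

Group the elements by complementary pair {x, 32−x}: {10,22}, {11,21}, {12,20}, …, giving 6 two-element pairs, the single value 16 (it cannot pair with itself since the integers are distinct), and 4 integers whose partner 32−x falls outside [6,22].
By pigeonhole, treating each of those 11 groups as a pigeonhole, one can pick one integer per group — 11 integers — with no two summing to 32.
The 12th integer lands in an occupied pair, forcing a sum of 32.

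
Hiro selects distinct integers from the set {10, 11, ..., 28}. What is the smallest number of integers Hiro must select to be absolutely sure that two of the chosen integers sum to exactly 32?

14

Group the elements by complementary pair {x, 32−x}: {10,22}, {11,21}, {12,20}, …, giving 6 two-element pairs, the single value 16 (it cannot pair with itself since the integers are distinct), and 6 integers whose partner 32−x falls outside [10,28].
By pigeonhole, treating each of those 13 groups as a pigeonhole, one can pick one integer per group — 13 integers — with no two summing to 32.
The 14th integer lands in an occupied pair, forcing a sum of 32.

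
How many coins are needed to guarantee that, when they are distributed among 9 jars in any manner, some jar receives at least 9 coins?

With 72 coins one could put exactly 8 in each of the 9 jars, and no jar would reach 9.
One more coin must land in a jar that already has 8, giving it 9.
So 9 × 8 + 1 = 73 coins are required.

73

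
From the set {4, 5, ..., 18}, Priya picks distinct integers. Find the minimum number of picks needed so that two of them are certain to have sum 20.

Group the elements by complementary pair {x, 20−x}: {4,16}, {5,15}, {6,14}, …, giving 6 two-element pairs; the single value 10 (it cannot pair with itself since the integers are distinct); and 2 integers whose partner 20−x falls outside [4,18].
By the pigeonhole principle, treating each of those 9 groups as a pigeonhole, one can pick one integer per group — 9 integers — with no two summing to 20.
The 10th integer lands in an occupied pair, forcing a sum of 20.

10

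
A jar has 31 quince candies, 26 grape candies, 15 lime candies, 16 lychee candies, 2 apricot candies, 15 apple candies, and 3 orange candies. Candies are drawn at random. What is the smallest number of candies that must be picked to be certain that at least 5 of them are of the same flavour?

26

Put each drawn candy into a box by flavour. The largest draw with every box below 5 takes min(count, 4) from each flavour; flavours with fewer than 4 contribute all they have.
Σ min(cᵢ, 4) = 4 + 4 + 4 + 4 + 2 + 4 + 3 = 25.
Draw number 25 + 1 = 26 must push one box to 5.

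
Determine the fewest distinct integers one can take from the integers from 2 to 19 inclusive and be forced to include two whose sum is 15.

A set avoiding the sum 15 can contain at most one of each pair {x, 15−x}, plus the 6 elements whose complement lies outside the range.
The integers 8, …, 19 (12 of them) are such a set: any two sum to at least 8+9 = 17 > 15.
By pigeonhole, any 13th integer completes one of the 6 pairs, so 13 choices force a sum of 15.

13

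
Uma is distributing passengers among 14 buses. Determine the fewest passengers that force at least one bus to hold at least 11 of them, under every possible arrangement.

141

With 140 passengers one could put exactly 10 in each of the 14 buses, and no bus would reach 11.
One more passenger must land in a bus that already has 10, giving it 11.
So 14 × 10 + 1 = 141 passengers are required.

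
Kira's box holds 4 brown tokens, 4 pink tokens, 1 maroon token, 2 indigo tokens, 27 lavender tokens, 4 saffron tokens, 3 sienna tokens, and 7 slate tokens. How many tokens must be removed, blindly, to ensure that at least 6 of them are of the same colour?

By pigeonhole, the 8 colours are the holes; the tokens drawn are the pigeons.
To avoid 6 of any one colour, the worst case takes at most 5 of each colour, or every token of a colour that has fewer than 5.
That gives 4 + 4 + 1 + 2 + 5 + 4 + 3 + 5 = 28 tokens with no colour reaching 6.
The next token forces some colour to 6, so 28 + 1 = 29.

29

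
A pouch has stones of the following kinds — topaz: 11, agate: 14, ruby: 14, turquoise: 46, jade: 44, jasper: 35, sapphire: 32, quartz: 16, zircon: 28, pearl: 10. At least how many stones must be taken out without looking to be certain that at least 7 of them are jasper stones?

In the worst case for collecting jasper stones, every non-jasper stone comes out first.
There are 11 + 14 + 14 + 46 + 44 + 32 + 16 + 28 + 10 = 215 non-jasper stones altogether.
After those, each further stone must be jasper, so 215 + 7 = 222 draws guarantee 7 jasper stones.

222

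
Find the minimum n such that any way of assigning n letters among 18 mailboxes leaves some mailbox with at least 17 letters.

289

With 288 letters one could put exactly 16 in each of the 18 mailboxes, and no mailbox would reach 17.
One more letter must land in a mailbox that already has 16, giving it 17.
So 18 × 16 + 1 = 289 letters are required.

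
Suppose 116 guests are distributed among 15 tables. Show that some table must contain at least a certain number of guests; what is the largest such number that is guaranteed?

8

Pigeonhole: the 15 tables are the holes and the 116 guests are the pigeons.
If every table held at most 7 guests, the total would be at most 15 × 7 = 105, which is less than 116.
So some table holds at least ⌈116/15⌉ = 8 guests.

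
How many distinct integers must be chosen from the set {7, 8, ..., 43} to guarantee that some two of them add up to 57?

23

Group the elements by complementary pair {x, 57−x}: {14,43}, {15,42}, {16,41}, …, giving 15 two-element pairs and 7 integers whose partner 57−x falls outside [7,43].
By the pigeonhole principle, treating each of those 22 groups as a pigeonhole, one can pick one integer per group — 22 integers — with no two summing to 57.
The 23rd integer lands in an occupied pair, forcing a sum of 57.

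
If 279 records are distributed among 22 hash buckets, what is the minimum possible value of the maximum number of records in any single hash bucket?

Pigeonhole: the 22 hash buckets are the holes and the 279 records are the pigeons.
If every hash bucket held at most 12 records, the total would be at most 22 × 12 = 264, which is less than 279.
So some hash bucket holds at least ⌈279/22⌉ = 13 records.

13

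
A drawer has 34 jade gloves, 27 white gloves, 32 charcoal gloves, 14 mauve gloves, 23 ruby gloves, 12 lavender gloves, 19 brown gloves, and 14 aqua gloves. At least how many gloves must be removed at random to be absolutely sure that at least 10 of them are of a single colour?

By pigeonhole, the 8 colours are the holes; the gloves drawn are the pigeons.
To avoid 10 of any one colour, the worst case takes at most 9 of each colour.
That gives 9 + 9 + 9 + 9 + 9 + 9 + 9 + 9 = 72 gloves with no colour reaching 10.
The next glove forces some colour to 10, so 72 + 1 = 73.

73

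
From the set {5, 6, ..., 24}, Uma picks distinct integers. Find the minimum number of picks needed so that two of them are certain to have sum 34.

14

A set avoiding the sum 34 can contain at most one of each pair {x, 34−x}, plus the 6 elements whose complement lies outside the range or equal to its own complement.
The integers 5, …, 17 (13 of them) are such a set: any two sum to at least 5+6 = 11 and at most 16+17 = 33 < 34.
Any 14th integer completes one of the 7 pairs, so 14 choices force a sum of 34.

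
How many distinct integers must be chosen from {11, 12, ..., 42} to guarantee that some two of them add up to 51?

18

Two chosen integers sum to 51 exactly when both halves of some pair {x, 51−x} with 11 ≤ x ≤ 51−x ≤ 40 are chosen — 15 such pairs.
The remaining 2 elements (those with no distinct partner in range) can never complete a 51-sum, so the worst case takes all of them and one from each pair: 2 + 15 = 17.
Pigeonhole: the 18th integer has to be the second member of some pair, so 17 + 1 = 18.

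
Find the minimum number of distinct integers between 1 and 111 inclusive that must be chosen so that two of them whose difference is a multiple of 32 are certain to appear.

Integers whose pairwise differences are multiples of 32 are exactly those sharing a remainder mod 32. The 32 residue classes mod 32 are the pigeonholes.
With 32 integers one could put 1 in each residue class and have no class reach 2.
The 33rd integer pushes some class to 2, so 32·1 + 1 = 33.

33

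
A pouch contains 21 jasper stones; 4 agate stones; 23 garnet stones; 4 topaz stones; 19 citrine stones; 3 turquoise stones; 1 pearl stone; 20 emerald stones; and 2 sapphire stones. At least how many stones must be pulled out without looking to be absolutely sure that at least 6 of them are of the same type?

35

By the pigeonhole principle, the 9 types are the holes; the stones drawn are the pigeons.
To avoid 6 of any one type, the worst case takes at most 5 of each type, or every stone of a type that has fewer than 5.
That gives 5 + 4 + 5 + 4 + 5 + 3 + 1 + 5 + 2 = 34 stones with no type reaching 6.
The next stone forces some type to 6, so 34 + 1 = 35.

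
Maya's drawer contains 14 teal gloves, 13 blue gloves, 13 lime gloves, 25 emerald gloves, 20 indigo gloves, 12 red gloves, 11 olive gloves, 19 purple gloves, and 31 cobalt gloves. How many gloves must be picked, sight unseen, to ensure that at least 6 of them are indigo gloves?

In the worst case for collecting indigo gloves, every non-indigo glove comes out first.
There are 14 + 13 + 13 + 25 + 12 + 11 + 19 + 31 = 138 non-indigo gloves altogether.
After those, each further glove must be indigo, so 138 + 6 = 144 draws guarantee 6 indigo gloves.

144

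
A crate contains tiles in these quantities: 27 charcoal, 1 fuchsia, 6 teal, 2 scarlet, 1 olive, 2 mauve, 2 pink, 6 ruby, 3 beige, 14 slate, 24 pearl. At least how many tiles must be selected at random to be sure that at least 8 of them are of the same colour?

45

Pigeonhole: the 11 colours are the holes; the tiles drawn are the pigeons.
To avoid 8 of any one colour, the worst case takes at most 7 of each colour, or every tile of a colour that has fewer than 7.
That gives 7 + 1 + 6 + 2 + 1 + 2 + 2 + 6 + 3 + 7 + 7 = 44 tiles with no colour reaching 8.
The next tile forces some colour to 8, so 44 + 1 = 45.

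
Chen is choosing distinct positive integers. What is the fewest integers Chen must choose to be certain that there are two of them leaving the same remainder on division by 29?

30

Pigeonhole: the 29 residue classes mod 29 are the pigeonholes.
With 29 integers one could put 1 in each residue class and have no class reach 2.
The 30th integer pushes some class to 2, so 29·1 + 1 = 30.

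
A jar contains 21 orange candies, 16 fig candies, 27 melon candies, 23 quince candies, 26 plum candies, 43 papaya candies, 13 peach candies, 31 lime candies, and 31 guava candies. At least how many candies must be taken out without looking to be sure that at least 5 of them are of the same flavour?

By the pigeonhole principle, the 9 flavours are the holes; the candies drawn are the pigeons.
To avoid 5 of any one flavour, the worst case takes at most 4 of each flavour.
That gives 4 + 4 + 4 + 4 + 4 + 4 + 4 + 4 + 4 = 36 candies with no flavour reaching 5.
The next candy forces some flavour to 5, so 36 + 1 = 37.

37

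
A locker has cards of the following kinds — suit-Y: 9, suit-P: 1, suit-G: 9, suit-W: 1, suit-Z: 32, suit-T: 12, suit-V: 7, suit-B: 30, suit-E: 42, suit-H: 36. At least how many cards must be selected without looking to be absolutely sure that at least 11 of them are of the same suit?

78

By pigeonhole, put each drawn card into a box by suit. The largest draw with every box below 11 takes min(count, 10) from each suit; suits with fewer than 10 contribute all they have.
Σ min(cᵢ, 10) = 9 + 1 + 9 + 1 + 10 + 10 + 7 + 10 + 10 + 10 = 77.
Draw number 77 + 1 = 78 must push one box to 11.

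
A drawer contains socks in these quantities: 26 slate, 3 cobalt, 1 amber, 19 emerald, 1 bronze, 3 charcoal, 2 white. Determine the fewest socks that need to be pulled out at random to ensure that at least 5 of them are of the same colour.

Put each drawn sock into a box by colour. The largest draw with every box below 5 takes min(count, 4) from each colour; colours with fewer than 4 contribute all they have.
Σ min(cᵢ, 4) = 4 + 3 + 1 + 4 + 1 + 3 + 2 = 18.
Draw number 18 + 1 = 19 must push one box to 5.

19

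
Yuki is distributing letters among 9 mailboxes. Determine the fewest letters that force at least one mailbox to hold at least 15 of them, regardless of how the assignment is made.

127

With 126 letters one could put exactly 14 in each of the 9 mailboxes, and no mailbox would reach 15.
By the pigeonhole principle, one more letter must land in a mailbox that already has 14, giving it 15.
So 9 × 14 + 1 = 127 letters are required.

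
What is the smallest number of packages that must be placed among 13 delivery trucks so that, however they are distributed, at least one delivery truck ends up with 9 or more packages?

With 104 packages one could put exactly 8 in each of the 13 delivery trucks, and no delivery truck would reach 9.
By pigeonhole, one more package must land in a delivery truck that already has 8, giving it 9.
So 13 × 8 + 1 = 105 packages are required.

105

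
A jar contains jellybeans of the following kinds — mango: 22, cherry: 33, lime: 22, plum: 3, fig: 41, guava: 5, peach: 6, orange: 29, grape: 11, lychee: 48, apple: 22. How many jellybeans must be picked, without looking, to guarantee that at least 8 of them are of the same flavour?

71

An adversary could hand out at most 7 jellybeans per flavour (plum, guava, peach run out sooner): 7 + 7 + 7 + 3 + 7 + 5 + 6 + 7 + 7 + 7 + 7 = 70 jellybeans and still no flavour has 8.
Pigeonhole: one more jellybean lands in a flavour already at 7, so 71 draws are enough and 70 are not.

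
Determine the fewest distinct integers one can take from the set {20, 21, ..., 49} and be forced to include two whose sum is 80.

A set avoiding the sum 80 can contain at most one of each pair {x, 80−x}, plus the 12 elements whose complement lies outside the range or equal to its own complement.
The integers 20, …, 40 (21 of them) are such a set: any two sum to at least 20+21 = 41 and at most 39+40 = 79 < 80.
Any 22nd integer completes one of the 9 pairs, so 22 choices force a sum of 80.

22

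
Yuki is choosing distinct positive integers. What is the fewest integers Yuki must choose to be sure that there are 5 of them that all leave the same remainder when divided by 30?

121

The 30 residue classes mod 30 are the pigeonholes.
With 120 integers one could put 4 in each residue class and have no class reach 5.
The 121st integer pushes some class to 5, so 30·4 + 1 = 121.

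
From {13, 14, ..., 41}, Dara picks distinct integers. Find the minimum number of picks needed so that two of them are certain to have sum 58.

Two chosen integers sum to 58 exactly when both halves of some pair {x, 58−x} with 17 ≤ x ≤ 58−x ≤ 41 are chosen — 12 such pairs.
The remaining 5 elements (those with no distinct partner in range) can never complete a 58-sum, so the worst case takes all of them and one from each pair: 5 + 12 = 17.
By pigeonhole, the 18th integer has to be the second member of some pair, so 17 + 1 = 18.

18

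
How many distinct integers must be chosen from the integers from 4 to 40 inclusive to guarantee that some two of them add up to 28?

28

Two chosen integers sum to 28 exactly when both halves of some pair {x, 28−x} with 4 ≤ x ≤ 28−x ≤ 24 are chosen — 10 such pairs.
The remaining 17 elements (those with no distinct partner in range) can never complete a 28-sum, so the worst case takes all of them and one from each pair: 17 + 10 = 27.
The 28th integer has to be the second member of some pair, so 27 + 1 = 28.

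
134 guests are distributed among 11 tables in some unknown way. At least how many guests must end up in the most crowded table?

The 11 tables are the holes and the 134 guests are the pigeons.
If every table held at most 12 guests, the total would be at most 11 × 12 = 132, which is less than 134.
So some table holds at least ⌈134/11⌉ = 13 guests.

13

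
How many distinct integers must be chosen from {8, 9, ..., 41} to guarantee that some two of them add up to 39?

Group the elements by complementary pair {x, 39−x}: {8,31}, {9,30}, {10,29}, …, giving 12 two-element pairs and 10 integers whose partner 39−x falls outside [8,41].
By the pigeonhole principle, treating each of those 22 groups as a pigeonhole, one can pick one integer per group — 22 integers — with no two summing to 39.
The 23rd integer lands in an occupied pair, forcing a sum of 39.

23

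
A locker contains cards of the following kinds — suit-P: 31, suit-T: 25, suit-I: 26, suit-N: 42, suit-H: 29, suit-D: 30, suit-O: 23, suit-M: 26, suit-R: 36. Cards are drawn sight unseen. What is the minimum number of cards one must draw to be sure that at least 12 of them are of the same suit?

100

An adversary could hand out at most 11 cards per suit: 11 + 11 + 11 + 11 + 11 + 11 + 11 + 11 + 11 = 99 cards and still no suit has 12.
By pigeonhole, one more card lands in a suit already at 11, so 100 draws are enough and 99 are not.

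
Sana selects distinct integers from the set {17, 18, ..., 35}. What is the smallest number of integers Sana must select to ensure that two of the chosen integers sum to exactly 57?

13

Two chosen integers sum to 57 exactly when both halves of some pair {x, 57−x} with 22 ≤ x ≤ 57−x ≤ 35 are chosen — 7 such pairs.
The remaining 5 elements (those with no distinct partner in range) can never complete a 57-sum, so the worst case takes all of them and one from each pair: 5 + 7 = 12.
The 13th integer has to be the second member of some pair, so 12 + 1 = 13.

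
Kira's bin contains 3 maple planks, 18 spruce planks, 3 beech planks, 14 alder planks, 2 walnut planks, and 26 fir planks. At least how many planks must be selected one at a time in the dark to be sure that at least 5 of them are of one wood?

An adversary could hand out at most 4 planks per wood (maple, beech, walnut run out sooner): 3 + 4 + 3 + 4 + 2 + 4 = 20 planks and still no wood has 5.
By pigeonhole, one more plank lands in a wood already at 4, so 21 draws are enough and 20 are not.

21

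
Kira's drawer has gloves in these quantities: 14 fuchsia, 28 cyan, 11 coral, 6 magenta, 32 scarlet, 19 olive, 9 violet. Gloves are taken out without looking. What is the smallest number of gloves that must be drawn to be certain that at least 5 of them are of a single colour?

29

By pigeonhole, put each drawn glove into a box by colour. The largest draw with every box below 5 takes min(count, 4) from each colour.
Σ min(cᵢ, 4) = 4 + 4 + 4 + 4 + 4 + 4 + 4 = 28.
Draw number 28 + 1 = 29 must push one box to 5.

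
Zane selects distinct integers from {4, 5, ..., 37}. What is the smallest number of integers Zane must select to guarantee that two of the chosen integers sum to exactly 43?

19

A set avoiding the sum 43 can contain at most one of each pair {x, 43−x}, plus the 2 elements whose complement lies outside the range.
The integers 4, …, 21 (18 of them) are such a set: any two sum to at least 4+5 = 9 and at most 20+21 = 41 < 43.
Pigeonhole: any 19th integer completes one of the 16 pairs, so 19 choices force a sum of 43.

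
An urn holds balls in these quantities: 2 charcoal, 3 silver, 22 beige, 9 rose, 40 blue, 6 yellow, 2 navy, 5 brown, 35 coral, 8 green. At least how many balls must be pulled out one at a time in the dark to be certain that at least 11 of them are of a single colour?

An adversary could hand out at most 10 balls per colour (7 colours run out sooner): 2 + 3 + 10 + 9 + 10 + 6 + 2 + 5 + 10 + 8 = 65 balls and still no colour has 11.
One more ball lands in a colour already at 10, so 66 draws are enough and 65 are not.

66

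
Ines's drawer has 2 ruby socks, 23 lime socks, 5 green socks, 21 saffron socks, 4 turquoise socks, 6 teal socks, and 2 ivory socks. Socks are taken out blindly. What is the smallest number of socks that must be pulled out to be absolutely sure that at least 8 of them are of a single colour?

34

An adversary could hand out at most 7 socks per colour (5 colours run out sooner): 2 + 7 + 5 + 7 + 4 + 6 + 2 = 33 socks and still no colour has 8.
Pigeonhole: one more sock lands in a colour already at 7, so 34 draws are enough and 33 are not.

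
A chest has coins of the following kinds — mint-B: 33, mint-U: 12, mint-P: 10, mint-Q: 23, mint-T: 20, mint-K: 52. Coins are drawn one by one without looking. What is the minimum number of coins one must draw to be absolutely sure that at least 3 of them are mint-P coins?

143

In the worst case for collecting mint-P coins, every non-mint-P coin comes out first.
There are 33 + 12 + 23 + 20 + 52 = 140 non-mint-P coins altogether.
After those, each further coin must be mint-P, so 140 + 3 = 143 draws guarantee 3 mint-P coins.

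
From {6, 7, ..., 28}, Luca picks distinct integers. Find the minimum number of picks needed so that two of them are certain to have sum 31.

Two chosen integers sum to 31 exactly when both halves of some pair {x, 31−x} with 6 ≤ x ≤ 31−x ≤ 25 are chosen — 10 such pairs.
The remaining 3 elements (those with no distinct partner in range) can never complete a 31-sum, so the worst case takes all of them and one from each pair: 3 + 10 = 13.
By pigeonhole, the 14th integer has to be the second member of some pair, so 13 + 1 = 14.

14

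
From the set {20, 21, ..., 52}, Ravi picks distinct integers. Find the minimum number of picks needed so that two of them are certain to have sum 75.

A set avoiding the sum 75 can contain at most one of each pair {x, 75−x}, plus the 3 elements whose complement lies outside the range.
The integers 20, …, 37 (18 of them) are such a set: any two sum to at least 20+21 = 41 and at most 36+37 = 73 < 75.
Any 19th integer completes one of the 15 pairs, so 19 choices force a sum of 75.

19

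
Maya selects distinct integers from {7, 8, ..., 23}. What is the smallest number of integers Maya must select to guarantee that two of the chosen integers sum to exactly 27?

11

Two chosen integers sum to 27 exactly when both halves of some pair {x, 27−x} with 7 ≤ x ≤ 27−x ≤ 20 are chosen — 7 such pairs.
The remaining 3 elements (those with no distinct partner in range) can never complete a 27-sum, so the worst case takes all of them and one from each pair: 3 + 7 = 10.
The 11th integer has to be the second member of some pair, so 10 + 1 = 11.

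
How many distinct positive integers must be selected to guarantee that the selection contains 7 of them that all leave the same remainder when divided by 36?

217

The 36 residue classes mod 36 are the pigeonholes.
With 216 integers one could put 6 in each residue class and have no class reach 7.
The 217th integer pushes some class to 7, so 36·6 + 1 = 217.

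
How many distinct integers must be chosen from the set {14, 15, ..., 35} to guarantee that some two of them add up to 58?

Two chosen integers sum to 58 exactly when both halves of some pair {x, 58−x} with 23 ≤ x ≤ 58−x ≤ 35 are chosen — 6 such pairs.
The remaining 10 elements (those with no distinct partner in range) can never complete a 58-sum, so the worst case takes all of them and one from each pair: 10 + 6 = 16.
The 17th integer has to be the second member of some pair, so 16 + 1 = 17.

17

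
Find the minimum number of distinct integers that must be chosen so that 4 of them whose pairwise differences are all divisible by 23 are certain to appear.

70

Integers whose pairwise differences are multiples of 23 are exactly those sharing a remainder mod 23. Pigeonhole: the 23 residue classes mod 23 are the pigeonholes.
With 69 integers one could put 3 in each residue class and have no class reach 4.
The 70th integer pushes some class to 4, so 23·3 + 1 = 70.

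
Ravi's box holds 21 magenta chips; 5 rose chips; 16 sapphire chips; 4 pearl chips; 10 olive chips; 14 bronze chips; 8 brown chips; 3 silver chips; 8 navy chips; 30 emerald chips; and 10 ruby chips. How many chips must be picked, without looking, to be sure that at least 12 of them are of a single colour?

By the pigeonhole principle, put each drawn chip into a box by colour. The largest draw with every box below 12 takes min(count, 11) from each colour; colours with fewer than 11 contribute all they have.
Σ min(cᵢ, 11) = 11 + 5 + 11 + 4 + 10 + 11 + 8 + 3 + 8 + 11 + 10 = 92.
Draw number 92 + 1 = 93 must push one box to 12.

93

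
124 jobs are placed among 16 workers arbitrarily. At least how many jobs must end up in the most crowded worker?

8

By the pigeonhole principle, the 16 workers are the holes and the 124 jobs are the pigeons.
If every worker held at most 7 jobs, the total would be at most 16 × 7 = 112, which is less than 124.
So some worker holds at least ⌈124/16⌉ = 8 jobs.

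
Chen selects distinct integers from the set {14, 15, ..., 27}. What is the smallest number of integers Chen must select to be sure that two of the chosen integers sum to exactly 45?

10

Group the elements by complementary pair {x, 45−x}: {18,27}, {19,26}, {20,25}, …, giving 5 two-element pairs and 4 integers whose partner 45−x falls outside [14,27].
By pigeonhole, treating each of those 9 groups as a pigeonhole, one can pick one integer per group — 9 integers — with no two summing to 45.
The 10th integer lands in an occupied pair, forcing a sum of 45.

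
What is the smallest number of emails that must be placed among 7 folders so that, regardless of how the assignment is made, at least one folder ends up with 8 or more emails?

50

With 49 emails one could put exactly 7 in each of the 7 folders, and no folder would reach 8.
By the pigeonhole principle, one more email must land in a folder that already has 7, giving it 8.
So 7 × 7 + 1 = 50 emails are required.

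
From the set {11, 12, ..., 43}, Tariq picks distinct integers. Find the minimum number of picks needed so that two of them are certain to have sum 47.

21

Group the elements by complementary pair {x, 47−x}: {11,36}, {12,35}, {13,34}, …, giving 13 two-element pairs and 7 integers whose partner 47−x falls outside [11,43].
Treating each of those 20 groups as a pigeonhole, one can pick one integer per group — 20 integers — with no two summing to 47.
The 21st integer lands in an occupied pair, forcing a sum of 47.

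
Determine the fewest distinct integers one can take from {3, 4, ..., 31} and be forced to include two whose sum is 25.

Two chosen integers sum to 25 exactly when both halves of some pair {x, 25−x} with 3 ≤ x ≤ 25−x ≤ 22 are chosen — 10 such pairs.
The remaining 9 elements (those with no distinct partner in range) can never complete a 25-sum, so the worst case takes all of them and one from each pair: 9 + 10 = 19.
The 20th integer has to be the second member of some pair, so 19 + 1 = 20.

20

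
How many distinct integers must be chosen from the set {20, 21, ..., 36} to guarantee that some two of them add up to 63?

Two chosen integers sum to 63 exactly when both halves of some pair {x, 63−x} with 27 ≤ x ≤ 63−x ≤ 36 are chosen — 5 such pairs.
The remaining 7 elements (those with no distinct partner in range) can never complete a 63-sum, so the worst case takes all of them and one from each pair: 7 + 5 = 12.
By the pigeonhole principle, the 13th integer has to be the second member of some pair, so 12 + 1 = 13.

13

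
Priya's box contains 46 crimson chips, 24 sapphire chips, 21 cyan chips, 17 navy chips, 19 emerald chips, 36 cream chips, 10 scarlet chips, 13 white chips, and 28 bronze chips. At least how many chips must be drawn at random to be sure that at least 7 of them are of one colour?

55

An adversary could hand out at most 6 chips per colour: 6 + 6 + 6 + 6 + 6 + 6 + 6 + 6 + 6 = 54 chips and still no colour has 7.
One more chip lands in a colour already at 6, so 55 draws are enough and 54 are not.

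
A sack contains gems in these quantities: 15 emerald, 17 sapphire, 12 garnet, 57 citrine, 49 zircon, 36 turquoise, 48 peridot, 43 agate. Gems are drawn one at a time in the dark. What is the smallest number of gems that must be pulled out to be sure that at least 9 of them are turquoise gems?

250

In the worst case for collecting turquoise gems, every non-turquoise gem comes out first.
There are 15 + 17 + 12 + 57 + 49 + 48 + 43 = 241 non-turquoise gems altogether.
After those, each further gem must be turquoise, so 241 + 9 = 250 draws guarantee 9 turquoise gems.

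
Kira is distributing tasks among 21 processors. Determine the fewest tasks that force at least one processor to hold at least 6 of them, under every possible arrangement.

106

With 105 tasks one could put exactly 5 in each of the 21 processors, and no processor would reach 6.
By the pigeonhole principle, one more task must land in a processor that already has 5, giving it 6.
So 21 × 5 + 1 = 106 tasks are required.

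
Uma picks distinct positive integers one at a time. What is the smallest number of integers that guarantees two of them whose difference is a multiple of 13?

Integers whose pairwise differences are multiples of 13 are exactly those sharing a remainder mod 13. By the pigeonhole principle, the 13 residue classes mod 13 are the pigeonholes.
With 13 integers one could put 1 in each residue class and have no class reach 2.
The 14th integer pushes some class to 2, so 13·1 + 1 = 14.

14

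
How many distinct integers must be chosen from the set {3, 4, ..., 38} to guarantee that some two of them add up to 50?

Group the elements by complementary pair {x, 50−x}: {12,38}, {13,37}, {14,36}, …, giving 13 two-element pairs; the single value 25 (it cannot pair with itself since the integers are distinct); and 9 integers whose partner 50−x falls outside [3,38].
Treating each of those 23 groups as a pigeonhole, one can pick one integer per group — 23 integers — with no two summing to 50.
The 24th integer lands in an occupied pair, forcing a sum of 50.

24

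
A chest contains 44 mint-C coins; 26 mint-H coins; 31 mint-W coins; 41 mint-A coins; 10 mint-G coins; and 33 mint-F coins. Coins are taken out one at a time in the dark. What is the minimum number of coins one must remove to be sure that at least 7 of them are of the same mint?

37

Put each drawn coin into a box by mint. The largest draw with every box below 7 takes min(count, 6) from each mint.
Σ min(cᵢ, 6) = 6 + 6 + 6 + 6 + 6 + 6 = 36.
Draw number 36 + 1 = 37 must push one box to 7.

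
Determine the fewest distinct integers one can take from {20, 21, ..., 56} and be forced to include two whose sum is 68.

Two chosen integers sum to 68 exactly when both halves of some pair {x, 68−x} with 20 ≤ x ≤ 68−x ≤ 48 are chosen — 14 such pairs.
The remaining 9 elements (those with no distinct partner in range) can never complete a 68-sum, so the worst case takes all of them and one from each pair: 9 + 14 = 23.
Pigeonhole: the 24th integer has to be the second member of some pair, so 23 + 1 = 24.

24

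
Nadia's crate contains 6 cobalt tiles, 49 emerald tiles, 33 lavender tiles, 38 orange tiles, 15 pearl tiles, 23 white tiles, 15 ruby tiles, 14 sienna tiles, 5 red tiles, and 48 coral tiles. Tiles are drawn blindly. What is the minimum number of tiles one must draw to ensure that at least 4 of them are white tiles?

In the worst case for collecting white tiles, every non-white tile comes out first.
There are 6 + 49 + 33 + 38 + 15 + 15 + 14 + 5 + 48 = 223 non-white tiles altogether.
After those, each further tile must be white, so 223 + 4 = 227 draws guarantee 4 white tiles.

227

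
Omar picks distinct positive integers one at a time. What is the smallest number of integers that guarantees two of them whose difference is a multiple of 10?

Integers whose pairwise differences are multiples of 10 are exactly those sharing a remainder mod 10. The 10 residue classes mod 10 are the pigeonholes.
With 10 integers one could put 1 in each residue class and have no class reach 2.
The 11th integer pushes some class to 2, so 10·1 + 1 = 11.

11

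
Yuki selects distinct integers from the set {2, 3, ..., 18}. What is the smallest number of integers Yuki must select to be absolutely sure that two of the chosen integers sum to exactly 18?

11

Group the elements by complementary pair {x, 18−x}: {2,16}, {3,15}, {4,14}, …, giving 7 two-element pairs, the single value 9 (it cannot pair with itself since the integers are distinct), and 2 integers whose partner 18−x falls outside [2,18].
By the pigeonhole principle, treating each of those 10 groups as a pigeonhole, one can pick one integer per group — 10 integers — with no two summing to 18.
The 11th integer lands in an occupied pair, forcing a sum of 18.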